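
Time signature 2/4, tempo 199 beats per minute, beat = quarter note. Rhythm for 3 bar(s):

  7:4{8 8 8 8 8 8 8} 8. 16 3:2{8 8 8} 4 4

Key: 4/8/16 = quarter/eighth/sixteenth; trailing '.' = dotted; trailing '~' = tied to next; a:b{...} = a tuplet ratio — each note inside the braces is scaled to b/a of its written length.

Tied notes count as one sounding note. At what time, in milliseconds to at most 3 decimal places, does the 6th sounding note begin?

1. 0.0ms @ 0 + 86.145ms (2/7)
2. 86.145ms @ 2/7 + 86.145ms (2/7)
3. 172.29ms @ 4/7 + 86.145ms (2/7)
4. 258.435ms @ 6/7 + 86.145ms (2/7)
5. 344.58ms @ 8/7 + 86.145ms (2/7)
6. 430.725ms @ 10/7 + 86.145ms (2/7)
7. 516.87ms @ 12/7 + 86.145ms (2/7)
8. 603.015ms @ 2 + 226.131ms (3/4)
9. 829.146ms @ 11/4 + 75.377ms (1/4)
10. 904.523ms @ 3 + 100.503ms (1/3)
11. 1005.025ms @ 10/3 + 100.503ms (1/3)
12. 1105.528ms @ 11/3 + 100.503ms (1/3)
13. 1206.03ms @ 4 + 301.508ms (1)
14. 1507.538ms @ 5 + 301.508ms (1)

note 6 onset = 10/7b = 430.725ms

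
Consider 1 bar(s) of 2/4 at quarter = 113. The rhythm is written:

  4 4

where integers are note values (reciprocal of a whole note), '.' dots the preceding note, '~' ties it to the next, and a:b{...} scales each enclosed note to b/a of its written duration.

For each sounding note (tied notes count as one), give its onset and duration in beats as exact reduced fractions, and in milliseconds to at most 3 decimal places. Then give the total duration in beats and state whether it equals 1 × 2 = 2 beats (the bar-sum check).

1) 0.0ms=0b +530.973ms=1b
2) 530.973ms=1b +530.973ms=1b
Σ=2b of 2 (113bpm 2/4) — PASS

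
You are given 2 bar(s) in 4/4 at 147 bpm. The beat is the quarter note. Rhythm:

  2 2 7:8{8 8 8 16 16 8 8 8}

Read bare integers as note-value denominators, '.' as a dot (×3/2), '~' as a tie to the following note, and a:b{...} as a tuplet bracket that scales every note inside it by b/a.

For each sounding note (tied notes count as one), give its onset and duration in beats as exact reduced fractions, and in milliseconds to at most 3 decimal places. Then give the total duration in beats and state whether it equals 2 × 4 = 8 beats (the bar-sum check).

1) 0.0ms=0b +816.327ms=2b
2) 816.327ms=2b +816.327ms=2b
3) 1632.653ms=4b +233.236ms=4/7b
4) 1865.889ms=32/7b +233.236ms=4/7b
5) 2099.125ms=36/7b +233.236ms=4/7b
6) 2332.362ms=40/7b +116.618ms=2/7b
7) 2448.98ms=6b +116.618ms=2/7b
8) 2565.598ms=44/7b +233.236ms=4/7b
9) 2798.834ms=48/7b +233.236ms=4/7b
10) 3032.07ms=52/7b +233.236ms=4/7b
Σ=8b of 8 (147bpm 4/4) — PASS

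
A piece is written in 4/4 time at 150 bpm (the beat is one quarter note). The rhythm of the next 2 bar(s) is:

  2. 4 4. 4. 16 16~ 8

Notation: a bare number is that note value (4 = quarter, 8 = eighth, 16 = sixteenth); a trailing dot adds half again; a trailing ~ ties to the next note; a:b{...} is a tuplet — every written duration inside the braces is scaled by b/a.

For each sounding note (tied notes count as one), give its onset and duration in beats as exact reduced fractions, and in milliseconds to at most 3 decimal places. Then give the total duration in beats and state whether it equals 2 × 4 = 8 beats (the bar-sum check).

1) 0.0ms=0b +1200.0ms=3b
2) 1200.0ms=3b +400.0ms=1b
3) 1600.0ms=4b +600.0ms=3/2b
4) 2200.0ms=11/2b +600.0ms=3/2b
5) 2800.0ms=7b +100.0ms=1/4b
6) 2900.0ms=29/4b +300.0ms=3/4b
Σ=8b of 8 (150bpm 4/4) — PASS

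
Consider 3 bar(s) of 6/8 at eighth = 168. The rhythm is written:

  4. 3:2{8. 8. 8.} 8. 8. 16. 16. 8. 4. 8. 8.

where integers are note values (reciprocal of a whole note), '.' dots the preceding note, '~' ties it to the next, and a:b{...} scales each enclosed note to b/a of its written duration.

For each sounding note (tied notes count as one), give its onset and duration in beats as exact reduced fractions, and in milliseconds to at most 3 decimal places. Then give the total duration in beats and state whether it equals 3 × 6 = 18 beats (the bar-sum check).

1) 0.0ms=0b +1071.429ms=3b
2) 1071.429ms=3b +357.143ms=1b
3) 1428.571ms=4b +357.143ms=1b
4) 1785.714ms=5b +357.143ms=1b
5) 2142.857ms=6b +535.714ms=3/2b
6) 2678.571ms=15/2b +535.714ms=3/2b
7) 3214.286ms=9b +267.857ms=3/4b
8) 3482.143ms=39/4b +267.857ms=3/4b
9) 3750.0ms=21/2b +535.714ms=3/2b
10) 4285.714ms=12b +1071.429ms=3b
11) 5357.143ms=15b +535.714ms=3/2b
12) 5892.857ms=33/2b +535.714ms=3/2b
Σ=18b of 18 (168bpm 6/8) — PASS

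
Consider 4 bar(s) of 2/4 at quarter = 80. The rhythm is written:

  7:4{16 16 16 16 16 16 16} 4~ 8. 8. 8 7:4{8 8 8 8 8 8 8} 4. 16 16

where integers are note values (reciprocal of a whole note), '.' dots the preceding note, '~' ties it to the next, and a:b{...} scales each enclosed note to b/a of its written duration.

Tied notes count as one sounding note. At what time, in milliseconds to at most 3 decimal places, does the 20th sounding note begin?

note 20 onset = 31/4b = 5812.5ms

1. 0.0ms @ 0 + 107.143ms (1/7)
2. 107.143ms @ 1/7 + 107.143ms (1/7)
3. 214.286ms @ 2/7 + 107.143ms (1/7)
4. 321.429ms @ 3/7 + 107.143ms (1/7)
5. 428.571ms @ 4/7 + 107.143ms (1/7)
6. 535.714ms @ 5/7 + 107.143ms (1/7)
7. 642.857ms @ 6/7 + 107.143ms (1/7)
8. 750.0ms @ 1 + 1312.5ms (7/4)
9. 2062.5ms @ 11/4 + 562.5ms (3/4)
10. 2625.0ms @ 7/2 + 375.0ms (1/2)
11. 3000.0ms @ 4 + 214.286ms (2/7)
12. 3214.286ms @ 30/7 + 214.286ms (2/7)
13. 3428.571ms @ 32/7 + 214.286ms (2/7)
14. 3642.857ms @ 34/7 + 214.286ms (2/7)
15. 3857.143ms @ 36/7 + 214.286ms (2/7)
16. 4071.429ms @ 38/7 + 214.286ms (2/7)
17. 4285.714ms @ 40/7 + 214.286ms (2/7)
18. 4500.0ms @ 6 + 1125.0ms (3/2)
19. 5625.0ms @ 15/2 + 187.5ms (1/4)
20. 5812.5ms @ 31/4 + 187.5ms (1/4)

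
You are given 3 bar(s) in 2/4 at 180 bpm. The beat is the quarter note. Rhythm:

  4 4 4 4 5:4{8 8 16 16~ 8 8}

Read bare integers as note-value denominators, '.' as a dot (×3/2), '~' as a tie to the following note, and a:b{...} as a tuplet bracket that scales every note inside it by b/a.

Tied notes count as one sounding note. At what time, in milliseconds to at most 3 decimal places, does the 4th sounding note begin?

note 4 onset = 3b = 1000.0ms

1. 0.0ms @ 0 + 333.333ms (1)
2. 333.333ms @ 1 + 333.333ms (1)
3. 666.667ms @ 2 + 333.333ms (1)
4. 1000.0ms @ 3 + 333.333ms (1)
5. 1333.333ms @ 4 + 133.333ms (2/5)
6. 1466.667ms @ 22/5 + 133.333ms (2/5)
7. 1600.0ms @ 24/5 + 66.667ms (1/5)
8. 1666.667ms @ 5 + 200.0ms (3/5)
9. 1866.667ms @ 28/5 + 133.333ms (2/5)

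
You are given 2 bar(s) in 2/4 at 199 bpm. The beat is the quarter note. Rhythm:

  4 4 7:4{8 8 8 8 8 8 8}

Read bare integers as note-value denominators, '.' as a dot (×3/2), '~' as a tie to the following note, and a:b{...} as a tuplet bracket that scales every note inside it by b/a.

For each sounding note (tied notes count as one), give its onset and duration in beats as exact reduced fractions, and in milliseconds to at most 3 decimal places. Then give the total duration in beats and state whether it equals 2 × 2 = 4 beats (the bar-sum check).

1) 0.0ms=0b +301.508ms=1b
2) 301.508ms=1b +301.508ms=1b
3) 603.015ms=2b +86.145ms=2/7b
4) 689.16ms=16/7b +86.145ms=2/7b
5) 775.305ms=18/7b +86.145ms=2/7b
6) 861.45ms=20/7b +86.145ms=2/7b
7) 947.595ms=22/7b +86.145ms=2/7b
8) 1033.74ms=24/7b +86.145ms=2/7b
9) 1119.885ms=26/7b +86.145ms=2/7b
Σ=4b of 4 (199bpm 2/4) — PASS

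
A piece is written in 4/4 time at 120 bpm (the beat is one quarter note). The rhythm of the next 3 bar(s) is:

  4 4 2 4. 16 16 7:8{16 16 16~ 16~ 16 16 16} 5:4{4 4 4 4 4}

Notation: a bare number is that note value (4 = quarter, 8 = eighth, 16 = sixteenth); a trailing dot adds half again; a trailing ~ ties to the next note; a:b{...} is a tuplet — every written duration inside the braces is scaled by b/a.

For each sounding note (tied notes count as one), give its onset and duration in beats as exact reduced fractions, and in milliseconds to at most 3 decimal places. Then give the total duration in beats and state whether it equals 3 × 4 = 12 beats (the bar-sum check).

1) 0.0ms=0b +500.0ms=1b
2) 500.0ms=1b +500.0ms=1b
3) 1000.0ms=2b +1000.0ms=2b
4) 2000.0ms=4b +750.0ms=3/2b
5) 2750.0ms=11/2b +125.0ms=1/4b
6) 2875.0ms=23/4b +125.0ms=1/4b
7) 3000.0ms=6b +142.857ms=2/7b
8) 3142.857ms=44/7b +142.857ms=2/7b
9) 3285.714ms=46/7b +428.571ms=6/7b
10) 3714.286ms=52/7b +142.857ms=2/7b
11) 3857.143ms=54/7b +142.857ms=2/7b
12) 4000.0ms=8b +400.0ms=4/5b
13) 4400.0ms=44/5b +400.0ms=4/5b
14) 4800.0ms=48/5b +400.0ms=4/5b
15) 5200.0ms=52/5b +400.0ms=4/5b
16) 5600.0ms=56/5b +400.0ms=4/5b
Σ=12b of 12 (120bpm 4/4) — PASS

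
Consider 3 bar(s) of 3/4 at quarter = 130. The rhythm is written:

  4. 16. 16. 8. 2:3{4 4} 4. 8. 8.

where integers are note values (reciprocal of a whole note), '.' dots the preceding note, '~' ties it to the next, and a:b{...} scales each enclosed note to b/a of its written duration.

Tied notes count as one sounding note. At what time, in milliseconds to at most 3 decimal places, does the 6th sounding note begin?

1. 0.0ms @ 0 + 692.308ms (3/2)
2. 692.308ms @ 3/2 + 173.077ms (3/8)
3. 865.385ms @ 15/8 + 173.077ms (3/8)
4. 1038.462ms @ 9/4 + 346.154ms (3/4)
5. 1384.615ms @ 3 + 692.308ms (3/2)
6. 2076.923ms @ 9/2 + 692.308ms (3/2)
7. 2769.231ms @ 6 + 692.308ms (3/2)
8. 3461.538ms @ 15/2 + 346.154ms (3/4)
9. 3807.692ms @ 33/4 + 346.154ms (3/4)

note 6 onset = 9/2b = 2076.923ms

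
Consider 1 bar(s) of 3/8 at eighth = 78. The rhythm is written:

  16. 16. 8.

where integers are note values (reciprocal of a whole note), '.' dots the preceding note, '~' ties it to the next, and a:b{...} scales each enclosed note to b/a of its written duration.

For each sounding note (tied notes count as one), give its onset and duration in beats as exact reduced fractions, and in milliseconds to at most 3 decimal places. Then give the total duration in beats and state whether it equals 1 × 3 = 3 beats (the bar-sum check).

1) 0.0ms=0b +576.923ms=3/4b
2) 576.923ms=3/4b +576.923ms=3/4b
3) 1153.846ms=3/2b +1153.846ms=3/2b
Σ=3b of 3 (78bpm 3/8) — PASS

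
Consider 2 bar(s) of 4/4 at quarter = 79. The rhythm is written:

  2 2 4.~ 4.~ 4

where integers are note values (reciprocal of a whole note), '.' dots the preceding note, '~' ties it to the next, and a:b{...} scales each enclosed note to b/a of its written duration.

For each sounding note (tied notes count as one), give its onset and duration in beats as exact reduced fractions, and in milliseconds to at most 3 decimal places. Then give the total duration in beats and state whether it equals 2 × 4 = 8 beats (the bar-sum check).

1) 0.0ms=0b +1518.987ms=2b
2) 1518.987ms=2b +1518.987ms=2b
3) 3037.975ms=4b +3037.975ms=4b
Σ=8b of 8 (79bpm 4/4) — PASS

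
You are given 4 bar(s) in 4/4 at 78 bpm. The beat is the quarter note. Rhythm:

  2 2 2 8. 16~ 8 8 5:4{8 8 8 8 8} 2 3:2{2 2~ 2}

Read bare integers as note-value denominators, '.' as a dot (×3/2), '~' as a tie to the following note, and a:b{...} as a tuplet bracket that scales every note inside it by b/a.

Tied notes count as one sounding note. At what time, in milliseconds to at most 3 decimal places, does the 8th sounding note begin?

note 8 onset = 42/5b = 6461.538ms

1. 0.0ms @ 0 + 1538.462ms (2)
2. 1538.462ms @ 2 + 1538.462ms (2)
3. 3076.923ms @ 4 + 1538.462ms (2)
4. 4615.385ms @ 6 + 576.923ms (3/4)
5. 5192.308ms @ 27/4 + 576.923ms (3/4)
6. 5769.231ms @ 15/2 + 384.615ms (1/2)
7. 6153.846ms @ 8 + 307.692ms (2/5)
8. 6461.538ms @ 42/5 + 307.692ms (2/5)
9. 6769.231ms @ 44/5 + 307.692ms (2/5)
10. 7076.923ms @ 46/5 + 307.692ms (2/5)
11. 7384.615ms @ 48/5 + 307.692ms (2/5)
12. 7692.308ms @ 10 + 1538.462ms (2)
13. 9230.769ms @ 12 + 1025.641ms (4/3)
14. 10256.41ms @ 40/3 + 2051.282ms (8/3)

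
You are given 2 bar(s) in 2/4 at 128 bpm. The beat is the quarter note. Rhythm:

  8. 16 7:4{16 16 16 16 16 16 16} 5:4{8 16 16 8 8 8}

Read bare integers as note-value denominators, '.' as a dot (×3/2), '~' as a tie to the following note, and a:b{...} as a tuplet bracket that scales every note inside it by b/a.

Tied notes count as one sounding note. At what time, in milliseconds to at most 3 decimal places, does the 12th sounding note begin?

1. 0.0ms @ 0 + 351.562ms (3/4)
2. 351.562ms @ 3/4 + 117.188ms (1/4)
3. 468.75ms @ 1 + 66.964ms (1/7)
4. 535.714ms @ 8/7 + 66.964ms (1/7)
5. 602.679ms @ 9/7 + 66.964ms (1/7)
6. 669.643ms @ 10/7 + 66.964ms (1/7)
7. 736.607ms @ 11/7 + 66.964ms (1/7)
8. 803.571ms @ 12/7 + 66.964ms (1/7)
9. 870.536ms @ 13/7 + 66.964ms (1/7)
10. 937.5ms @ 2 + 187.5ms (2/5)
11. 1125.0ms @ 12/5 + 93.75ms (1/5)
12. 1218.75ms @ 13/5 + 93.75ms (1/5)
13. 1312.5ms @ 14/5 + 187.5ms (2/5)
14. 1500.0ms @ 16/5 + 187.5ms (2/5)
15. 1687.5ms @ 18/5 + 187.5ms (2/5)

note 12 onset = 13/5b = 1218.75ms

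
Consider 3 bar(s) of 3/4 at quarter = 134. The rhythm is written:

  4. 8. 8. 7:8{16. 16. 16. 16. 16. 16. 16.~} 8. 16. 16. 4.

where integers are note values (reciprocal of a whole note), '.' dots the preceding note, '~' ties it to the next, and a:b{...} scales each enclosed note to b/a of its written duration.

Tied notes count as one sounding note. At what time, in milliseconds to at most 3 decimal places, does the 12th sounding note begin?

note 12 onset = 57/8b = 3190.299ms

1. 0.0ms @ 0 + 671.642ms (3/2)
2. 671.642ms @ 3/2 + 335.821ms (3/4)
3. 1007.463ms @ 9/4 + 335.821ms (3/4)
4. 1343.284ms @ 3 + 191.898ms (3/7)
5. 1535.181ms @ 24/7 + 191.898ms (3/7)
6. 1727.079ms @ 27/7 + 191.898ms (3/7)
7. 1918.977ms @ 30/7 + 191.898ms (3/7)
8. 2110.874ms @ 33/7 + 191.898ms (3/7)
9. 2302.772ms @ 36/7 + 191.898ms (3/7)
10. 2494.67ms @ 39/7 + 527.719ms (33/28)
11. 3022.388ms @ 27/4 + 167.91ms (3/8)
12. 3190.299ms @ 57/8 + 167.91ms (3/8)
13. 3358.209ms @ 15/2 + 671.642ms (3/2)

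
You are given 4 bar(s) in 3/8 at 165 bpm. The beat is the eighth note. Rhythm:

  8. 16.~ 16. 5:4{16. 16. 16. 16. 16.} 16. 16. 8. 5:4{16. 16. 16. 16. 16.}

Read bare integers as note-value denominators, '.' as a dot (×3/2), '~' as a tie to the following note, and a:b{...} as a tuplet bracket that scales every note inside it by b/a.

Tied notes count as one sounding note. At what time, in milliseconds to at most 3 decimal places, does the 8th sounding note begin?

1. 0.0ms @ 0 + 545.455ms (3/2)
2. 545.455ms @ 3/2 + 545.455ms (3/2)
3. 1090.909ms @ 3 + 218.182ms (3/5)
4. 1309.091ms @ 18/5 + 218.182ms (3/5)
5. 1527.273ms @ 21/5 + 218.182ms (3/5)
6. 1745.455ms @ 24/5 + 218.182ms (3/5)
7. 1963.636ms @ 27/5 + 218.182ms (3/5)
8. 2181.818ms @ 6 + 272.727ms (3/4)
9. 2454.545ms @ 27/4 + 272.727ms (3/4)
10. 2727.273ms @ 15/2 + 545.455ms (3/2)
11. 3272.727ms @ 9 + 218.182ms (3/5)
12. 3490.909ms @ 48/5 + 218.182ms (3/5)
13. 3709.091ms @ 51/5 + 218.182ms (3/5)
14. 3927.273ms @ 54/5 + 218.182ms (3/5)
15. 4145.455ms @ 57/5 + 218.182ms (3/5)

note 8 onset = 6b = 2181.818ms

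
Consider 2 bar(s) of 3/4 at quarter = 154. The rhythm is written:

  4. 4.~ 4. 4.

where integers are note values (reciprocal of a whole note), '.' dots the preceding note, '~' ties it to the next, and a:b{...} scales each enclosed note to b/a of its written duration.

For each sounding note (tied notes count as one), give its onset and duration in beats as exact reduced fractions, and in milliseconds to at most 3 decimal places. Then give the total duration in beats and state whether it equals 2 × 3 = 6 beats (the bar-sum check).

1) 0.0ms=0b +584.416ms=3/2b
2) 584.416ms=3/2b +1168.831ms=3b
3) 1753.247ms=9/2b +584.416ms=3/2b
Σ=6b of 6 (154bpm 3/4) — PASS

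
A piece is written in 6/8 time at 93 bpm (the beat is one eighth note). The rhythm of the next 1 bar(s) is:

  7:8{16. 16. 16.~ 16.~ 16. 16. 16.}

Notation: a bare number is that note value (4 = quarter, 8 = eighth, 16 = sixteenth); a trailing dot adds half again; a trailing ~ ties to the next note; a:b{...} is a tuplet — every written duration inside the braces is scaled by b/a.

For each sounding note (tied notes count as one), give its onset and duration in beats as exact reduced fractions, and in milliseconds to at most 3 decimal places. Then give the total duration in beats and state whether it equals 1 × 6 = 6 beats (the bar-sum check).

1) 0.0ms=0b +552.995ms=6/7b
2) 552.995ms=6/7b +552.995ms=6/7b
3) 1105.991ms=12/7b +1658.986ms=18/7b
4) 2764.977ms=30/7b +552.995ms=6/7b
5) 3317.972ms=36/7b +552.995ms=6/7b
Σ=6b of 6 (93bpm 6/8) — PASS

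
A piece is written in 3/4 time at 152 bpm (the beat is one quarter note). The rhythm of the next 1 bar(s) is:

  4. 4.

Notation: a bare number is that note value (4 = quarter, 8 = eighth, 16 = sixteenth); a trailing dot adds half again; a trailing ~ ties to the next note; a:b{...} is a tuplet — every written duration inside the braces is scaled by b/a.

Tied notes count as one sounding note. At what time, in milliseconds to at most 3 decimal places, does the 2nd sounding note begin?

note 2 onset = 3/2b = 592.105ms

1. 0.0ms @ 0 + 592.105ms (3/2)
2. 592.105ms @ 3/2 + 592.105ms (3/2)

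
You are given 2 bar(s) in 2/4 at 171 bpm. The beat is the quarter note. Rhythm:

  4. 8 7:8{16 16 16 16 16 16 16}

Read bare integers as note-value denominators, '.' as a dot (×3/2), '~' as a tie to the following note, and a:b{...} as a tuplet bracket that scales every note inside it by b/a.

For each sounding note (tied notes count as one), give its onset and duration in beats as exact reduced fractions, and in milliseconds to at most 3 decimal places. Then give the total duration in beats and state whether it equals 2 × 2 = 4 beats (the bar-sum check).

1) 0.0ms=0b +526.316ms=3/2b
2) 526.316ms=3/2b +175.439ms=1/2b
3) 701.754ms=2b +100.251ms=2/7b
4) 802.005ms=16/7b +100.251ms=2/7b
5) 902.256ms=18/7b +100.251ms=2/7b
6) 1002.506ms=20/7b +100.251ms=2/7b
7) 1102.757ms=22/7b +100.251ms=2/7b
8) 1203.008ms=24/7b +100.251ms=2/7b
9) 1303.258ms=26/7b +100.251ms=2/7b
Σ=4b of 4 (171bpm 2/4) — PASS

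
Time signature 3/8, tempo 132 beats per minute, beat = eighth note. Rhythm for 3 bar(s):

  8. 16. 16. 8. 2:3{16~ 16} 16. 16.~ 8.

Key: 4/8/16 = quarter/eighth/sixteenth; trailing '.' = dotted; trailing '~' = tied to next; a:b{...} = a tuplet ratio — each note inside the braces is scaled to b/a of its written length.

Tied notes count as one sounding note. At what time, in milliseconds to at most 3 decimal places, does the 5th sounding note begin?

1. 0.0ms @ 0 + 681.818ms (3/2)
2. 681.818ms @ 3/2 + 340.909ms (3/4)
3. 1022.727ms @ 9/4 + 340.909ms (3/4)
4. 1363.636ms @ 3 + 681.818ms (3/2)
5. 2045.455ms @ 9/2 + 681.818ms (3/2)
6. 2727.273ms @ 6 + 340.909ms (3/4)
7. 3068.182ms @ 27/4 + 1022.727ms (9/4)

note 5 onset = 9/2b = 2045.455ms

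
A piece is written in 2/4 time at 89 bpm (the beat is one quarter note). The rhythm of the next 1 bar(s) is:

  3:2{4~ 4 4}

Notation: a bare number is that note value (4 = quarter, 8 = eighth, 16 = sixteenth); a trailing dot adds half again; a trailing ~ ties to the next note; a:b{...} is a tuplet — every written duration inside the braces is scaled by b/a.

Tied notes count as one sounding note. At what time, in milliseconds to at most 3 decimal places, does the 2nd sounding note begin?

1. 0.0ms @ 0 + 898.876ms (4/3)
2. 898.876ms @ 4/3 + 449.438ms (2/3)

note 2 onset = 4/3b = 898.876ms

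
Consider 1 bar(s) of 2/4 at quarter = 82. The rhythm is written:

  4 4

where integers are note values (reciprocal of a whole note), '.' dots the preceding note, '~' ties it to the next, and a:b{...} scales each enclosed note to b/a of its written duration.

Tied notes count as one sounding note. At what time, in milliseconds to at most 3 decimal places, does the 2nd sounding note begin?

1. 0.0ms @ 0 + 731.707ms (1)
2. 731.707ms @ 1 + 731.707ms (1)

note 2 onset = 1b = 731.707ms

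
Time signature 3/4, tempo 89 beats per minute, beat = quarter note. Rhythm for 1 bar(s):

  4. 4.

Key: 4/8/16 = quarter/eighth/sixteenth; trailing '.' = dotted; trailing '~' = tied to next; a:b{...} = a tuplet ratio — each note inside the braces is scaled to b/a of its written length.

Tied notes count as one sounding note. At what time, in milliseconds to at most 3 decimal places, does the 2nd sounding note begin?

note 2 onset = 3/2b = 1011.236ms

1. 0.0ms @ 0 + 1011.236ms (3/2)
2. 1011.236ms @ 3/2 + 1011.236ms (3/2)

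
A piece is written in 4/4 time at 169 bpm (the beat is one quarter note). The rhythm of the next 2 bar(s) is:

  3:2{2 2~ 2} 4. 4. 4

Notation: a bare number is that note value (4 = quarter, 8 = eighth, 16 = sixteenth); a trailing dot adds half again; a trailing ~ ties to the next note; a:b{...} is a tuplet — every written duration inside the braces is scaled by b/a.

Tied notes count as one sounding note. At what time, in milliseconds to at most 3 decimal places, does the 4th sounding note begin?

note 4 onset = 11/2b = 1952.663ms

1. 0.0ms @ 0 + 473.373ms (4/3)
2. 473.373ms @ 4/3 + 946.746ms (8/3)
3. 1420.118ms @ 4 + 532.544ms (3/2)
4. 1952.663ms @ 11/2 + 532.544ms (3/2)
5. 2485.207ms @ 7 + 355.03ms (1)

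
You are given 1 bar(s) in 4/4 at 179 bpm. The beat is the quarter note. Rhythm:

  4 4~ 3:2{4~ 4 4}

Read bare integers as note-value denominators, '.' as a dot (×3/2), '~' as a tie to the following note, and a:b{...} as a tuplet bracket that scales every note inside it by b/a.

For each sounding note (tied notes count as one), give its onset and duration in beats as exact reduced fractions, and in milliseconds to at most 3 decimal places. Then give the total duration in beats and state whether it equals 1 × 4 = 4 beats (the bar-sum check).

1) 0.0ms=0b +335.196ms=1b
2) 335.196ms=1b +782.123ms=7/3b
3) 1117.318ms=10/3b +223.464ms=2/3b
Σ=4b of 4 (179bpm 4/4) — PASS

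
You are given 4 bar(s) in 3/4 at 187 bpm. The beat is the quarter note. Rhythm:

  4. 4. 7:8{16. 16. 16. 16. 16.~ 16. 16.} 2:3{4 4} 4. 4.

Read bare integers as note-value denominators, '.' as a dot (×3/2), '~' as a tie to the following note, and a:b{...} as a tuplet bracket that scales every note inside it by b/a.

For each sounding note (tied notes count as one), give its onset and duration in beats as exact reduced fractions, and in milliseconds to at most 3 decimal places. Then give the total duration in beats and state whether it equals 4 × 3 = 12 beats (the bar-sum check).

1) 0.0ms=0b +481.283ms=3/2b
2) 481.283ms=3/2b +481.283ms=3/2b
3) 962.567ms=3b +137.51ms=3/7b
4) 1100.076ms=24/7b +137.51ms=3/7b
5) 1237.586ms=27/7b +137.51ms=3/7b
6) 1375.095ms=30/7b +137.51ms=3/7b
7) 1512.605ms=33/7b +275.019ms=6/7b
8) 1787.624ms=39/7b +137.51ms=3/7b
9) 1925.134ms=6b +481.283ms=3/2b
10) 2406.417ms=15/2b +481.283ms=3/2b
11) 2887.701ms=9b +481.283ms=3/2b
12) 3368.984ms=21/2b +481.283ms=3/2b
Σ=12b of 12 (187bpm 3/4) — PASS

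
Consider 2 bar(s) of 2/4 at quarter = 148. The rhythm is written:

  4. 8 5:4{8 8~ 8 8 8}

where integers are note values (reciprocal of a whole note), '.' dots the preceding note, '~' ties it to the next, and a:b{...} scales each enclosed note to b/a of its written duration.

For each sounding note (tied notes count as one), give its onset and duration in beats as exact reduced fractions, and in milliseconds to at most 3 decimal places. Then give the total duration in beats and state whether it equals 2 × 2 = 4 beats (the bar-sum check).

1) 0.0ms=0b +608.108ms=3/2b
2) 608.108ms=3/2b +202.703ms=1/2b
3) 810.811ms=2b +162.162ms=2/5b
4) 972.973ms=12/5b +324.324ms=4/5b
5) 1297.297ms=16/5b +162.162ms=2/5b
6) 1459.459ms=18/5b +162.162ms=2/5b
Σ=4b of 4 (148bpm 2/4) — PASS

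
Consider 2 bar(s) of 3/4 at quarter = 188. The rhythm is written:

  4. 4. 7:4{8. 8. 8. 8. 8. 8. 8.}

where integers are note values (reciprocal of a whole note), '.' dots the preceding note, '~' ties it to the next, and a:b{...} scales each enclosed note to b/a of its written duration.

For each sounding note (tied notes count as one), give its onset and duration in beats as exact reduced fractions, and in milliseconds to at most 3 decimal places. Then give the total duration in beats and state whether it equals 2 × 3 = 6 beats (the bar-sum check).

1) 0.0ms=0b +478.723ms=3/2b
2) 478.723ms=3/2b +478.723ms=3/2b
3) 957.447ms=3b +136.778ms=3/7b
4) 1094.225ms=24/7b +136.778ms=3/7b
5) 1231.003ms=27/7b +136.778ms=3/7b
6) 1367.781ms=30/7b +136.778ms=3/7b
7) 1504.559ms=33/7b +136.778ms=3/7b
8) 1641.337ms=36/7b +136.778ms=3/7b
9) 1778.116ms=39/7b +136.778ms=3/7b
Σ=6b of 6 (188bpm 3/4) — PASS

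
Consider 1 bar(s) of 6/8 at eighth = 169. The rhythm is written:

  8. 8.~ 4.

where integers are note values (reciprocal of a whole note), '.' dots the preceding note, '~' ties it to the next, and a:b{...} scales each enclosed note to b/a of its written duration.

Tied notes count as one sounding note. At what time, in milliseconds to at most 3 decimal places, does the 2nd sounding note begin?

1. 0.0ms @ 0 + 532.544ms (3/2)
2. 532.544ms @ 3/2 + 1597.633ms (9/2)

note 2 onset = 3/2b = 532.544ms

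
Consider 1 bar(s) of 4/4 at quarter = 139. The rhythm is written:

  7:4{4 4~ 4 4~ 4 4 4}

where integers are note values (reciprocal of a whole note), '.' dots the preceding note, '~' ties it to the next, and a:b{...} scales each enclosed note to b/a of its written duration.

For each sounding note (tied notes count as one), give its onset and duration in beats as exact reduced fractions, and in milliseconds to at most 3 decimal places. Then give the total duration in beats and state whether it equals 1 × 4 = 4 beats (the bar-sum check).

1) 0.0ms=0b +246.66ms=4/7b
2) 246.66ms=4/7b +493.32ms=8/7b
3) 739.979ms=12/7b +493.32ms=8/7b
4) 1233.299ms=20/7b +246.66ms=4/7b
5) 1479.959ms=24/7b +246.66ms=4/7b
Σ=4b of 4 (139bpm 4/4) — PASS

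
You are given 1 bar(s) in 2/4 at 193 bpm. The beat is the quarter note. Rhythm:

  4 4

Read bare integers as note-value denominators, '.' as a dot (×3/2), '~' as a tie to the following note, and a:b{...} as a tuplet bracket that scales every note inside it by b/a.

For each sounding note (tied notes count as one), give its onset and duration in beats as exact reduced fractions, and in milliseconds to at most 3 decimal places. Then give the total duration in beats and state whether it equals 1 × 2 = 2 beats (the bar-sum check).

1) 0.0ms=0b +310.881ms=1b
2) 310.881ms=1b +310.881ms=1b
Σ=2b of 2 (193bpm 2/4) — PASS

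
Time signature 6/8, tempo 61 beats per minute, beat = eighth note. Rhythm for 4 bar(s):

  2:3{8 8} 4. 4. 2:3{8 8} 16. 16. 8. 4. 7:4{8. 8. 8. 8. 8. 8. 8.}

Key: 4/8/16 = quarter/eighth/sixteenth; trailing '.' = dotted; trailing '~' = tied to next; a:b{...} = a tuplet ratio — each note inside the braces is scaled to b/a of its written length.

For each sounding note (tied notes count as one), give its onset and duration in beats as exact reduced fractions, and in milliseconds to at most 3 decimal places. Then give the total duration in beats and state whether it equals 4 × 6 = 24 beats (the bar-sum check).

1) 0.0ms=0b +1475.41ms=3/2b
2) 1475.41ms=3/2b +1475.41ms=3/2b
3) 2950.82ms=3b +2950.82ms=3b
4) 5901.639ms=6b +2950.82ms=3b
5) 8852.459ms=9b +1475.41ms=3/2b
6) 10327.869ms=21/2b +1475.41ms=3/2b
7) 11803.279ms=12b +737.705ms=3/4b
8) 12540.984ms=51/4b +737.705ms=3/4b
9) 13278.689ms=27/2b +1475.41ms=3/2b
10) 14754.098ms=15b +2950.82ms=3b
11) 17704.918ms=18b +843.091ms=6/7b
12) 18548.009ms=132/7b +843.091ms=6/7b
13) 19391.101ms=138/7b +843.091ms=6/7b
14) 20234.192ms=144/7b +843.091ms=6/7b
15) 21077.283ms=150/7b +843.091ms=6/7b
16) 21920.375ms=156/7b +843.091ms=6/7b
17) 22763.466ms=162/7b +843.091ms=6/7b
Σ=24b of 24 (61bpm 6/8) — PASS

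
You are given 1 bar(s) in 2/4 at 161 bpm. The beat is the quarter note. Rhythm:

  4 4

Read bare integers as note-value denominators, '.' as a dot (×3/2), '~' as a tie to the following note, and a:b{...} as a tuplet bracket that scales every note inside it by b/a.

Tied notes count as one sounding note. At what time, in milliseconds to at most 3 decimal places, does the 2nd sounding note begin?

note 2 onset = 1b = 372.671ms

1. 0.0ms @ 0 + 372.671ms (1)
2. 372.671ms @ 1 + 372.671ms (1)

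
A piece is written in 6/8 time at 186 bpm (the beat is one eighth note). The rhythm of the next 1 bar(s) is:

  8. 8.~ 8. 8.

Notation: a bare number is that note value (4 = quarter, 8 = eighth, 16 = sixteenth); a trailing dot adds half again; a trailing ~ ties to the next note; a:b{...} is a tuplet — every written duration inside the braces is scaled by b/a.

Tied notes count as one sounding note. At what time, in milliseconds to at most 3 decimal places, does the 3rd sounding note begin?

note 3 onset = 9/2b = 1451.613ms

1. 0.0ms @ 0 + 483.871ms (3/2)
2. 483.871ms @ 3/2 + 967.742ms (3)
3. 1451.613ms @ 9/2 + 483.871ms (3/2)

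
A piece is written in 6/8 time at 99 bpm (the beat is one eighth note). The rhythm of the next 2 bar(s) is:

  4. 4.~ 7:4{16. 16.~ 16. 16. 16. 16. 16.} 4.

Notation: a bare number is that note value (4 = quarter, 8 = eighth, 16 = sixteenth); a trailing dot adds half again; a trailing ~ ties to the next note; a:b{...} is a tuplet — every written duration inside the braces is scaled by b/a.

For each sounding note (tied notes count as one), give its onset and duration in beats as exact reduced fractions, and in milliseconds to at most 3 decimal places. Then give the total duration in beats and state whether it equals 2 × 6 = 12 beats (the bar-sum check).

1) 0.0ms=0b +1818.182ms=3b
2) 1818.182ms=3b +2077.922ms=24/7b
3) 3896.104ms=45/7b +519.481ms=6/7b
4) 4415.584ms=51/7b +259.74ms=3/7b
5) 4675.325ms=54/7b +259.74ms=3/7b
6) 4935.065ms=57/7b +259.74ms=3/7b
7) 5194.805ms=60/7b +259.74ms=3/7b
8) 5454.545ms=9b +1818.182ms=3b
Σ=12b of 12 (99bpm 6/8) — PASS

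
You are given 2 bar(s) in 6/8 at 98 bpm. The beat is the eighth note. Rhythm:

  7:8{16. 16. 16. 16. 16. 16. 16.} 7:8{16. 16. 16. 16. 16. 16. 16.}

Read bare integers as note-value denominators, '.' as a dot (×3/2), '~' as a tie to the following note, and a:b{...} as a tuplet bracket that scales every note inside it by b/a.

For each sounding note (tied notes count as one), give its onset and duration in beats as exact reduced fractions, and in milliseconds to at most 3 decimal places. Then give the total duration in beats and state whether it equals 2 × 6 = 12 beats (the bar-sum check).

1) 0.0ms=0b +524.781ms=6/7b
2) 524.781ms=6/7b +524.781ms=6/7b
3) 1049.563ms=12/7b +524.781ms=6/7b
4) 1574.344ms=18/7b +524.781ms=6/7b
5) 2099.125ms=24/7b +524.781ms=6/7b
6) 2623.907ms=30/7b +524.781ms=6/7b
7) 3148.688ms=36/7b +524.781ms=6/7b
8) 3673.469ms=6b +524.781ms=6/7b
9) 4198.251ms=48/7b +524.781ms=6/7b
10) 4723.032ms=54/7b +524.781ms=6/7b
11) 5247.813ms=60/7b +524.781ms=6/7b
12) 5772.595ms=66/7b +524.781ms=6/7b
13) 6297.376ms=72/7b +524.781ms=6/7b
14) 6822.157ms=78/7b +524.781ms=6/7b
Σ=12b of 12 (98bpm 6/8) — PASS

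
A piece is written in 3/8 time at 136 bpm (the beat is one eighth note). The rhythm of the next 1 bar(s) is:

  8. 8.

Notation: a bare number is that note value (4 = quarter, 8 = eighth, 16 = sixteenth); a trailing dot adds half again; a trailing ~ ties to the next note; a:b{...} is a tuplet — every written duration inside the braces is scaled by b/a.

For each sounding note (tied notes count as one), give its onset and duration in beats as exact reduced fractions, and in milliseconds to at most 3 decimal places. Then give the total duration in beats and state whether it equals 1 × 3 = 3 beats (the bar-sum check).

1) 0.0ms=0b +661.765ms=3/2b
2) 661.765ms=3/2b +661.765ms=3/2b
Σ=3b of 3 (136bpm 3/8) — PASS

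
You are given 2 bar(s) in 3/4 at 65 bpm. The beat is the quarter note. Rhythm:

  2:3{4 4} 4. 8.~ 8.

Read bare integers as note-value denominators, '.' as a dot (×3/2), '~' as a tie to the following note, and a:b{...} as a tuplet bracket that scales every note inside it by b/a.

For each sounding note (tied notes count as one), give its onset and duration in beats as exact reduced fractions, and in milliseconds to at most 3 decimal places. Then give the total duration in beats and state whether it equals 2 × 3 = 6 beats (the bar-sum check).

1) 0.0ms=0b +1384.615ms=3/2b
2) 1384.615ms=3/2b +1384.615ms=3/2b
3) 2769.231ms=3b +1384.615ms=3/2b
4) 4153.846ms=9/2b +1384.615ms=3/2b
Σ=6b of 6 (65bpm 3/4) — PASS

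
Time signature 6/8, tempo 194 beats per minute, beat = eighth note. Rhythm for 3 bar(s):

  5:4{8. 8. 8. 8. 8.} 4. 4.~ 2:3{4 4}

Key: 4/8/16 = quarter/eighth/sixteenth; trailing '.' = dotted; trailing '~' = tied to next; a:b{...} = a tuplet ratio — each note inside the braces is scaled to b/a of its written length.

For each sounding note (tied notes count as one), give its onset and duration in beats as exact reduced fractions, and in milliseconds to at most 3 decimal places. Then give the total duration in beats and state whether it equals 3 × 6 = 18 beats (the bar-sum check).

1) 0.0ms=0b +371.134ms=6/5b
2) 371.134ms=6/5b +371.134ms=6/5b
3) 742.268ms=12/5b +371.134ms=6/5b
4) 1113.402ms=18/5b +371.134ms=6/5b
5) 1484.536ms=24/5b +371.134ms=6/5b
6) 1855.67ms=6b +927.835ms=3b
7) 2783.505ms=9b +1855.67ms=6b
8) 4639.175ms=15b +927.835ms=3b
Σ=18b of 18 (194bpm 6/8) — PASS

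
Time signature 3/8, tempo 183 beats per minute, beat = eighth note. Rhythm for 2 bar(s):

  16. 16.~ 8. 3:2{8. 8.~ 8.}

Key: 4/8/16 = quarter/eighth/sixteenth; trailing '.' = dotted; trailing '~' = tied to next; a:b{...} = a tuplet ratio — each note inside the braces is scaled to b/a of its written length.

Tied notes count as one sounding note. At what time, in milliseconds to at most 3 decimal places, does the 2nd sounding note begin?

1. 0.0ms @ 0 + 245.902ms (3/4)
2. 245.902ms @ 3/4 + 737.705ms (9/4)
3. 983.607ms @ 3 + 327.869ms (1)
4. 1311.475ms @ 4 + 655.738ms (2)

note 2 onset = 3/4b = 245.902ms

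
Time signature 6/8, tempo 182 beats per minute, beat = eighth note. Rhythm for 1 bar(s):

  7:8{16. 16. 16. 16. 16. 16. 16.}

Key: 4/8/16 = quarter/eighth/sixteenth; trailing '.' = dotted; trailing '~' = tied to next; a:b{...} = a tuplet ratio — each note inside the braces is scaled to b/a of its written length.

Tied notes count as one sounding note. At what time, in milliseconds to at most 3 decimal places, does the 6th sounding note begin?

1. 0.0ms @ 0 + 282.575ms (6/7)
2. 282.575ms @ 6/7 + 282.575ms (6/7)
3. 565.149ms @ 12/7 + 282.575ms (6/7)
4. 847.724ms @ 18/7 + 282.575ms (6/7)
5. 1130.298ms @ 24/7 + 282.575ms (6/7)
6. 1412.873ms @ 30/7 + 282.575ms (6/7)
7. 1695.447ms @ 36/7 + 282.575ms (6/7)

note 6 onset = 30/7b = 1412.873ms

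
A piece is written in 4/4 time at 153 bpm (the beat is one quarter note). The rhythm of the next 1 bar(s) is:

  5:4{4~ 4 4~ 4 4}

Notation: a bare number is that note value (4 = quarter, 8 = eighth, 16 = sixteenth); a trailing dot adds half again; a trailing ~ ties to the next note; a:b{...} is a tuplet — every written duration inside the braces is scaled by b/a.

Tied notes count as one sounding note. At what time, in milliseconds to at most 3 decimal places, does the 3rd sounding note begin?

1. 0.0ms @ 0 + 627.451ms (8/5)
2. 627.451ms @ 8/5 + 627.451ms (8/5)
3. 1254.902ms @ 16/5 + 313.725ms (4/5)

note 3 onset = 16/5b = 1254.902ms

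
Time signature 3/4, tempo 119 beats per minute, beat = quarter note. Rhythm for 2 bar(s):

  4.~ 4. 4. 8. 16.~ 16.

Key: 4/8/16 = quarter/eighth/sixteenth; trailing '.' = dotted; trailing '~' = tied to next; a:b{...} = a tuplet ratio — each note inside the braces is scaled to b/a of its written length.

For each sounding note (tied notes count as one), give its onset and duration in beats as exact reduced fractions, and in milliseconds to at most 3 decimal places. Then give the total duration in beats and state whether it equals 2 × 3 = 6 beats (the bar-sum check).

1) 0.0ms=0b +1512.605ms=3b
2) 1512.605ms=3b +756.303ms=3/2b
3) 2268.908ms=9/2b +378.151ms=3/4b
4) 2647.059ms=21/4b +378.151ms=3/4b
Σ=6b of 6 (119bpm 3/4) — PASS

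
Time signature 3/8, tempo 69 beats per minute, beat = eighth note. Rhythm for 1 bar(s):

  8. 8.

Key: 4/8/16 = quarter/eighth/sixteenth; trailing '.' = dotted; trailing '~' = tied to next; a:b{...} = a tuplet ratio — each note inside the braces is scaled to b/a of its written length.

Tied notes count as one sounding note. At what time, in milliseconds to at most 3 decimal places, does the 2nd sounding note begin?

1. 0.0ms @ 0 + 1304.348ms (3/2)
2. 1304.348ms @ 3/2 + 1304.348ms (3/2)

note 2 onset = 3/2b = 1304.348ms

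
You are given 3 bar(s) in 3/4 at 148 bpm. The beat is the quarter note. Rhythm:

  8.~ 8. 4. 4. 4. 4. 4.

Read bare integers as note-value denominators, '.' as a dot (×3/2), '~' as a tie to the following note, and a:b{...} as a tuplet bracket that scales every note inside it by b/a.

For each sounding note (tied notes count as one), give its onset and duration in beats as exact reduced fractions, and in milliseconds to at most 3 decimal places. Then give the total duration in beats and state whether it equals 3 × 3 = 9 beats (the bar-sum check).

1) 0.0ms=0b +608.108ms=3/2b
2) 608.108ms=3/2b +608.108ms=3/2b
3) 1216.216ms=3b +608.108ms=3/2b
4) 1824.324ms=9/2b +608.108ms=3/2b
5) 2432.432ms=6b +608.108ms=3/2b
6) 3040.541ms=15/2b +608.108ms=3/2b
Σ=9b of 9 (148bpm 3/4) — PASS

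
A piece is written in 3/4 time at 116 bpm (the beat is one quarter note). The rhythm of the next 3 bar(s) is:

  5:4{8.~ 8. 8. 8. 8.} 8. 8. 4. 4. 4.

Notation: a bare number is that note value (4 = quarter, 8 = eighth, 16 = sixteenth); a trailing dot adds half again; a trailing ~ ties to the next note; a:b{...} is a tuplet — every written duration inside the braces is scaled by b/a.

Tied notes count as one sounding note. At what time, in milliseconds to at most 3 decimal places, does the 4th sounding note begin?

1. 0.0ms @ 0 + 620.69ms (6/5)
2. 620.69ms @ 6/5 + 310.345ms (3/5)
3. 931.034ms @ 9/5 + 310.345ms (3/5)
4. 1241.379ms @ 12/5 + 310.345ms (3/5)
5. 1551.724ms @ 3 + 387.931ms (3/4)
6. 1939.655ms @ 15/4 + 387.931ms (3/4)
7. 2327.586ms @ 9/2 + 775.862ms (3/2)
8. 3103.448ms @ 6 + 775.862ms (3/2)
9. 3879.31ms @ 15/2 + 775.862ms (3/2)

note 4 onset = 12/5b = 1241.379ms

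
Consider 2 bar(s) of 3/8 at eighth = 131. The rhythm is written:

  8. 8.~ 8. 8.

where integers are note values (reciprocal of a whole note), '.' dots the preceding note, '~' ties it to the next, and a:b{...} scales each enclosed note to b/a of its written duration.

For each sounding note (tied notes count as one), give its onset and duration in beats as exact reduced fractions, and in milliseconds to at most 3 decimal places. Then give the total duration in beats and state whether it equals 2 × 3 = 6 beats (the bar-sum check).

1) 0.0ms=0b +687.023ms=3/2b
2) 687.023ms=3/2b +1374.046ms=3b
3) 2061.069ms=9/2b +687.023ms=3/2b
Σ=6b of 6 (131bpm 3/8) — PASS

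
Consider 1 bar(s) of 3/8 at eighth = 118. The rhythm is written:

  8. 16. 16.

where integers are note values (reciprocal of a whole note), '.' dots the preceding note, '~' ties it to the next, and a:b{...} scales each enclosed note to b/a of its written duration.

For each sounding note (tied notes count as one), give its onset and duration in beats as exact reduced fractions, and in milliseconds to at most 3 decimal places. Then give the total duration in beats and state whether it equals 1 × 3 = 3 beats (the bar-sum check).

1) 0.0ms=0b +762.712ms=3/2b
2) 762.712ms=3/2b +381.356ms=3/4b
3) 1144.068ms=9/4b +381.356ms=3/4b
Σ=3b of 3 (118bpm 3/8) — PASS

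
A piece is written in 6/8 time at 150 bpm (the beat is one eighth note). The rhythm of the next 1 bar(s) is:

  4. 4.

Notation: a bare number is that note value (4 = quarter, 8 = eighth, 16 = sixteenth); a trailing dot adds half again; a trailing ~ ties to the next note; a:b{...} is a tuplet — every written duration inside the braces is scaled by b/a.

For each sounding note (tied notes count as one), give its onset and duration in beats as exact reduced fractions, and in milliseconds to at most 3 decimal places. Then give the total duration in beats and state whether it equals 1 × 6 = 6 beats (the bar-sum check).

1) 0.0ms=0b +1200.0ms=3b
2) 1200.0ms=3b +1200.0ms=3b
Σ=6b of 6 (150bpm 6/8) — PASS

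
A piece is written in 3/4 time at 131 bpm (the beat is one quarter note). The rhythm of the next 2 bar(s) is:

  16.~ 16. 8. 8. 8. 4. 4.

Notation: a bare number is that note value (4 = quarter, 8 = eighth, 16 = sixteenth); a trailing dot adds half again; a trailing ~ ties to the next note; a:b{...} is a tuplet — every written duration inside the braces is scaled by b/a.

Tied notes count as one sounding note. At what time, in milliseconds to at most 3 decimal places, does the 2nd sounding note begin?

1. 0.0ms @ 0 + 343.511ms (3/4)
2. 343.511ms @ 3/4 + 343.511ms (3/4)
3. 687.023ms @ 3/2 + 343.511ms (3/4)
4. 1030.534ms @ 9/4 + 343.511ms (3/4)
5. 1374.046ms @ 3 + 687.023ms (3/2)
6. 2061.069ms @ 9/2 + 687.023ms (3/2)

note 2 onset = 3/4b = 343.511ms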